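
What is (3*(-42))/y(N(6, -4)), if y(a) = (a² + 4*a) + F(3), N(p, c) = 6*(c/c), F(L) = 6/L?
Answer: -63/31 ≈ -2.0323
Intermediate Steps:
N(p, c) = 6 (N(p, c) = 6*1 = 6)
y(a) = 2 + a² + 4*a (y(a) = (a² + 4*a) + 6/3 = (a² + 4*a) + 6*(⅓) = (a² + 4*a) + 2 = 2 + a² + 4*a)
(3*(-42))/y(N(6, -4)) = (3*(-42))/(2 + 6² + 4*6) = -126/(2 + 36 + 24) = -126/62 = -126*1/62 = -63/31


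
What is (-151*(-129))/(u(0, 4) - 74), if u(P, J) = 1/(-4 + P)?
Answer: -25972/99 ≈ -262.34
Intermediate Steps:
(-151*(-129))/(u(0, 4) - 74) = (-151*(-129))/(1/(-4 + 0) - 74) = 19479/(1/(-4) - 74) = 19479/(-¼ - 74) = 19479/(-297/4) = 19479*(-4/297) = -25972/99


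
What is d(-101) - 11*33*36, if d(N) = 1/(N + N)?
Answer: -2639737/202 ≈ -13068.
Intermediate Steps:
d(N) = 1/(2*N)
d(-101) - 11*33*36 = (1/2)/(-101) - 11*33*36 = (1/2)*(-1/101) - 363*36 = -1/202 - 13068 = -2639737/202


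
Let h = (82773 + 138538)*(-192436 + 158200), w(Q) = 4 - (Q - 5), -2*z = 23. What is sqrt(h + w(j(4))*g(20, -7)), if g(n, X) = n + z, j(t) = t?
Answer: I*sqrt(30307213414)/2 ≈ 87045.0*I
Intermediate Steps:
z = -23/2 (z = -1/2*23 = -23/2 ≈ -11.500)
w(Q) = 9 - Q (w(Q) = 4 - (-5 + Q) = 4 + (5 - Q) = 9 - Q)
g(n, X) = -23/2 + n (g(n, X) = n - 23/2 = -23/2 + n)
h = -7576803396 (h = 221311*(-34236) = -7576803396)
sqrt(h + w(j(4))*g(20, -7)) = sqrt(-7576803396 + (9 - 1*4)*(-23/2 + 20)) = sqrt(-7576803396 + (9 - 4)*(17/2)) = sqrt(-7576803396 + 5*(17/2)) = sqrt(-7576803396 + 85/2) = sqrt(-15153606707/2) = I*sqrt(30307213414)/2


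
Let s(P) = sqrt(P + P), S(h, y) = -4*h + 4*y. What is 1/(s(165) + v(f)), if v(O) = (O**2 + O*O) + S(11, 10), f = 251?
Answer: 62999/7937747837 - sqrt(330)/15875495674 ≈ 7.9355e-6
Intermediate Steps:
s(P) = sqrt(2)*sqrt(P) (s(P) = sqrt(2*P) = sqrt(2)*sqrt(P))
v(O) = -4 + 2*O**2 (v(O) = (O**2 + O*O) + (-4*11 + 4*10) = (O**2 + O**2) + (-44 + 40) = 2*O**2 - 4 = -4 + 2*O**2)
1/(s(165) + v(f)) = 1/(sqrt(2)*sqrt(165) + (-4 + 2*251**2)) = 1/(sqrt(330) + (-4 + 2*63001)) = 1/(sqrt(330) + (-4 + 126002)) = 1/(sqrt(330) + 125998) = 1/(125998 + sqrt(330))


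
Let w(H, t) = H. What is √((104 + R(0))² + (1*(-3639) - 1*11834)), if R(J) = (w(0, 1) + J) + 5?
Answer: 2*I*√898 ≈ 59.933*I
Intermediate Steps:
R(J) = 5 + J (R(J) = (0 + J) + 5 = J + 5 = 5 + J)
√((104 + R(0))² + (1*(-3639) - 1*11834)) = √((104 + (5 + 0))² + (1*(-3639) - 1*11834)) = √((104 + 5)² + (-3639 - 11834)) = √(109² - 15473) = √(11881 - 15473) = √(-3592) = 2*I*√898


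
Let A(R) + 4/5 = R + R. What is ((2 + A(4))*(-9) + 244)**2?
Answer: 649636/25 ≈ 25985.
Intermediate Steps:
A(R) = -4/5 + 2*R (A(R) = -4/5 + (R + R) = -4/5 + 2*R)
((2 + A(4))*(-9) + 244)**2 = ((2 + (-4/5 + 2*4))*(-9) + 244)**2 = ((2 + (-4/5 + 8))*(-9) + 244)**2 = ((2 + 36/5)*(-9) + 244)**2 = ((46/5)*(-9) + 244)**2 = (-414/5 + 244)**2 = (806/5)**2 = 649636/25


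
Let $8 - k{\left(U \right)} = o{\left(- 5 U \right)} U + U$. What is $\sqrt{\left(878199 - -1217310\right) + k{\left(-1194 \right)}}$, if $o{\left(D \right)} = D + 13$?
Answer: $13 \sqrt{54677} \approx 3039.8$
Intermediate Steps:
$o{\left(D \right)} = 13 + D$
$k{\left(U \right)} = 8 - U - U \left(13 - 5 U\right)$ ($k{\left(U \right)} = 8 - \left(\left(13 - 5 U\right) U + U\right) = 8 - \left(U \left(13 - 5 U\right) + U\right) = 8 - \left(U + U \left(13 - 5 U\right)\right) = 8 - U - U \left(13 - 5 U\right)$)
$\sqrt{\left(878199 - -1217310\right) + k{\left(-1194 \right)}} = \sqrt{\left(878199 - -1217310\right) - \left(-1202 + 1194 \left(-13 + 5 \left(-1194\right)\right)\right)} = \sqrt{\left(878199 + 1217310\right) + \left(8 + 1194 - 1194 \left(-13 - 5970\right)\right)} = \sqrt{2095509 + \left(8 + 1194 - -7143702\right)} = \sqrt{2095509 + \left(8 + 1194 + 7143702\right)} = \sqrt{2095509 + 7144904} = \sqrt{9240413} = 13 \sqrt{54677}$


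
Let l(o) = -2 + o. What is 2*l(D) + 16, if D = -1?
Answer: 10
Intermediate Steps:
2*l(D) + 16 = 2*(-2 - 1) + 16 = 2*(-3) + 16 = -6 + 16 = 10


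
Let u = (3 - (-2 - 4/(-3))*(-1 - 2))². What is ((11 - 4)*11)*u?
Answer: 77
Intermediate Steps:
u = 1 (u = (3 - (-2 - 4*(-⅓))*(-3))² = (3 - (-2 + 4/3)*(-3))² = (3 - (-2)*(-3)/3)² = (3 - 1*2)² = (3 - 2)² = 1² = 1)
((11 - 4)*11)*u = ((11 - 4)*11)*1 = (7*11)*1 = 77*1 = 77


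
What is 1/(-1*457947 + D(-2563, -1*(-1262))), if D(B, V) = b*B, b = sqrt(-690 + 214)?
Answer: I/(-457947*I + 5126*sqrt(119)) ≈ -2.1516e-6 + 2.6272e-7*I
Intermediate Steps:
b = 2*I*sqrt(119) (b = sqrt(-476) = 2*I*sqrt(119) ≈ 21.817*I)
D(B, V) = 2*I*B*sqrt(119) (D(B, V) = (2*I*sqrt(119))*B = 2*I*B*sqrt(119))
1/(-1*457947 + D(-2563, -1*(-1262))) = 1/(-1*457947 + 2*I*(-2563)*sqrt(119)) = 1/(-457947 - 5126*I*sqrt(119))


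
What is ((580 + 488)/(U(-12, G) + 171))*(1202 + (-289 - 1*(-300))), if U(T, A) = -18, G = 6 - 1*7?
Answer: 431828/51 ≈ 8467.2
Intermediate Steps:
G = -1 (G = 6 - 7 = -1)
((580 + 488)/(U(-12, G) + 171))*(1202 + (-289 - 1*(-300))) = ((580 + 488)/(-18 + 171))*(1202 + (-289 - 1*(-300))) = (1068/153)*(1202 + (-289 + 300)) = (1068*(1/153))*(1202 + 11) = (356/51)*1213 = 431828/51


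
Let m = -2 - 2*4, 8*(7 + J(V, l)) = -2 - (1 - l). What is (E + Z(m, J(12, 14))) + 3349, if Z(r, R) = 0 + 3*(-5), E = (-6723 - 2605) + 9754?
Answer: 3760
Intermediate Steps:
J(V, l) = -59/8 + l/8 (J(V, l) = -7 + (-2 - (1 - l))/8 = -7 + (-2 + (-1 + l))/8 = -7 + (-3 + l)/8 = -7 + (-3/8 + l/8) = -59/8 + l/8)
E = 426 (E = -9328 + 9754 = 426)
m = -10 (m = -2 - 8 = -10)
Z(r, R) = -15 (Z(r, R) = 0 - 15 = -15)
(E + Z(m, J(12, 14))) + 3349 = (426 - 15) + 3349 = 411 + 3349 = 3760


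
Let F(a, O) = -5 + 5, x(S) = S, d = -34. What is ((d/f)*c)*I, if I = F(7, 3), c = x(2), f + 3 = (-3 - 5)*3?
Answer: 0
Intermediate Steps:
f = -27 (f = -3 + (-3 - 5)*3 = -3 - 8*3 = -3 - 24 = -27)
c = 2
F(a, O) = 0
I = 0
((d/f)*c)*I = (-34/(-27)*2)*0 = (-34*(-1/27)*2)*0 = ((34/27)*2)*0 = (68/27)*0 = 0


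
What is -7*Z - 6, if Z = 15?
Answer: -111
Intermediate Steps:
-7*Z - 6 = -7*15 - 6 = -105 - 6 = -111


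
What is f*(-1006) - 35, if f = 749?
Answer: -753529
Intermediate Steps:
f*(-1006) - 35 = 749*(-1006) - 35 = -753494 - 35 = -753529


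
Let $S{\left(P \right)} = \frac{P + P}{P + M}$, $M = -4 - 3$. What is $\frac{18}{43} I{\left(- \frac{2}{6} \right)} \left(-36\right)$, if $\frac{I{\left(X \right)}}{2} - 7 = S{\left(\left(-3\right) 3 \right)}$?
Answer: $- \frac{10530}{43} \approx -244.88$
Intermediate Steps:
$M = -7$
$S{\left(P \right)} = \frac{2 P}{-7 + P}$ ($S{\left(P \right)} = \frac{P + P}{P - 7} = \frac{2 P}{-7 + P}$)
$I{\left(X \right)} = \frac{65}{4}$ ($I{\left(X \right)} = 14 + 2 \frac{2 \left(\left(-3\right) 3\right)}{-7 - 9} = 14 + 2 \cdot 2 \left(-9\right) \frac{1}{-7 - 9} = 14 + 2 \cdot 2 \left(-9\right) \frac{1}{-16} = 14 + 2 \cdot 2 \left(-9\right) \left(- \frac{1}{16}\right) = 14 + 2 \cdot \frac{9}{8} = 14 + \frac{9}{4} = \frac{65}{4}$)
$\frac{18}{43} I{\left(- \frac{2}{6} \right)} \left(-36\right) = \frac{18}{43} \cdot \frac{65}{4} \left(-36\right) = \frac{585}{86} \left(-36\right) = - \frac{10530}{43}$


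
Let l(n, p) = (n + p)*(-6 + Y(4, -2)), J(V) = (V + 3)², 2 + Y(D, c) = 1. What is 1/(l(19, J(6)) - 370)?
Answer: -1/1070 ≈ -0.00093458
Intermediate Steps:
Y(D, c) = -1 (Y(D, c) = -2 + 1 = -1)
J(V) = (3 + V)²
l(n, p) = -7*n - 7*p (l(n, p) = (n + p)*(-6 - 1) = (n + p)*(-7) = -7*n - 7*p)
1/(l(19, J(6)) - 370) = 1/((-7*19 - 7*(3 + 6)²) - 370) = 1/((-133 - 7*9²) - 370) = 1/((-133 - 7*81) - 370) = 1/((-133 - 567) - 370) = 1/(-700 - 370) = 1/(-1070) = -1/1070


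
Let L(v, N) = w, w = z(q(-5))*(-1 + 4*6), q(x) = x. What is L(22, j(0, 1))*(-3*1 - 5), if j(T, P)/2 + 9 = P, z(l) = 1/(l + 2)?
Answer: 184/3 ≈ 61.333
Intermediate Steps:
z(l) = 1/(2 + l)
j(T, P) = -18 + 2*P
w = -23/3 (w = (-1 + 4*6)/(2 - 5) = (-1 + 24)/(-3) = -⅓*23 = -23/3 ≈ -7.6667)
L(v, N) = -23/3
L(22, j(0, 1))*(-3*1 - 5) = -23*(-3*1 - 5)/3 = -23*(-3 - 5)/3 = -23/3*(-8) = 184/3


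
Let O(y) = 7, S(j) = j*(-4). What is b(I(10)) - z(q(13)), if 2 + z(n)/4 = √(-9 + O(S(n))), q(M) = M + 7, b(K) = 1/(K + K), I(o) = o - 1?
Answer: 145/18 - 4*I*√2 ≈ 8.0556 - 5.6569*I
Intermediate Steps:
I(o) = -1 + o
b(K) = 1/(2*K)
S(j) = -4*j
q(M) = 7 + M
z(n) = -8 + 4*I*√2 (z(n) = -8 + 4*√(-9 + 7) = -8 + 4*√(-2) = -8 + 4*(I*√2) = -8 + 4*I*√2)
b(I(10)) - z(q(13)) = 1/(2*(-1 + 10)) - (-8 + 4*I*√2) = (½)/9 + (8 - 4*I*√2) = (½)*(⅑) + (8 - 4*I*√2) = 1/18 + (8 - 4*I*√2) = 145/18 - 4*I*√2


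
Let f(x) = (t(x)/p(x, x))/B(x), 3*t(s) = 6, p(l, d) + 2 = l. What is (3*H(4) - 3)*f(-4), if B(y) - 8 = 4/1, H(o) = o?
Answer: -¼ ≈ -0.25000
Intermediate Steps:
p(l, d) = -2 + l
t(s) = 2 (t(s) = (⅓)*6 = 2)
B(y) = 12 (B(y) = 8 + 4/1 = 8 + 4*1 = 8 + 4 = 12)
f(x) = 1/(6*(-2 + x)) (f(x) = (2/(-2 + x))/12 = (2/(-2 + x))*(1/12) = 1/(6*(-2 + x)))
(3*H(4) - 3)*f(-4) = (3*4 - 3)*(1/(6*(-2 - 4))) = (12 - 3)*((⅙)/(-6)) = 9*((⅙)*(-⅙)) = 9*(-1/36) = -¼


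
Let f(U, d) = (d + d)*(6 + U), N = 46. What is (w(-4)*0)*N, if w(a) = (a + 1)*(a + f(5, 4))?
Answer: 0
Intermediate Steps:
f(U, d) = 2*d*(6 + U) (f(U, d) = (2*d)*(6 + U) = 2*d*(6 + U))
w(a) = (1 + a)*(88 + a) (w(a) = (a + 1)*(a + 2*4*(6 + 5)) = (1 + a)*(a + 2*4*11) = (1 + a)*(a + 88) = (1 + a)*(88 + a))
(w(-4)*0)*N = ((88 + (-4)² + 89*(-4))*0)*46 = ((88 + 16 - 356)*0)*46 = -252*0*46 = 0*46 = 0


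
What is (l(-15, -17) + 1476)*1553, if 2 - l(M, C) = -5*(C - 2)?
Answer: 2147799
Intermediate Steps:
l(M, C) = -8 + 5*C (l(M, C) = 2 - (-5)*(C - 2) = 2 - (-5)*(-2 + C) = 2 - (10 - 5*C) = 2 + (-10 + 5*C) = -8 + 5*C)
(l(-15, -17) + 1476)*1553 = ((-8 + 5*(-17)) + 1476)*1553 = ((-8 - 85) + 1476)*1553 = (-93 + 1476)*1553 = 1383*1553 = 2147799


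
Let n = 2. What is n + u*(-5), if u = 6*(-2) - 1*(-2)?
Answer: 52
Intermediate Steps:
u = -10 (u = -12 + 2 = -10)
n + u*(-5) = 2 - 10*(-5) = 2 + 50 = 52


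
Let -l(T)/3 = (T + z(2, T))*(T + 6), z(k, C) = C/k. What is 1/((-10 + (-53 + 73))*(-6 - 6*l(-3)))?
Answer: -1/2490 ≈ -0.00040161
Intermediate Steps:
l(T) = -9*T*(6 + T)/2 (l(T) = -3*(T + T/2)*(T + 6) = -3*(T + T*(1/2))*(6 + T) = -3*(T + T/2)*(6 + T) = -3*3*T/2*(6 + T) = -9*T*(6 + T)/2)
1/((-10 + (-53 + 73))*(-6 - 6*l(-3))) = 1/((-10 + (-53 + 73))*(-6 - 27*(-3)*(-6 - 1*(-3)))) = 1/((-10 + 20)*(-6 - 27*(-3)*(-6 + 3))) = 1/(10*(-6 - 27*(-3)*(-3))) = 1/(10*(-6 - 6*81/2)) = 1/(10*(-6 - 243)) = 1/(10*(-249)) = 1/(-2490) = -1/2490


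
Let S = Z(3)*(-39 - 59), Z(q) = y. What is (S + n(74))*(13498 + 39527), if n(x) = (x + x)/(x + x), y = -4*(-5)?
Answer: -103875975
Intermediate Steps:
y = 20
Z(q) = 20
S = -1960 (S = 20*(-39 - 59) = 20*(-98) = -1960)
n(x) = 1 (n(x) = (2*x)/((2*x)) = (2*x)*(1/(2*x)) = 1)
(S + n(74))*(13498 + 39527) = (-1960 + 1)*(13498 + 39527) = -1959*53025 = -103875975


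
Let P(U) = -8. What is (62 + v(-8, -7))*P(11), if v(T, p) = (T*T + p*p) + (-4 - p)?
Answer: -1424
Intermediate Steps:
v(T, p) = -4 + T**2 + p**2 - p (v(T, p) = (T**2 + p**2) + (-4 - p) = -4 + T**2 + p**2 - p)
(62 + v(-8, -7))*P(11) = (62 + (-4 + (-8)**2 + (-7)**2 - 1*(-7)))*(-8) = (62 + (-4 + 64 + 49 + 7))*(-8) = (62 + 116)*(-8) = 178*(-8) = -1424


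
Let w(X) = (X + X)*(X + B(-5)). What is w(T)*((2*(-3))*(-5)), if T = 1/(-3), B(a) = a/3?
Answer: 40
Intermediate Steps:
B(a) = a/3 (B(a) = a*(⅓) = a/3)
T = -⅓ ≈ -0.33333
w(X) = 2*X*(-5/3 + X) (w(X) = (X + X)*(X + (⅓)*(-5)) = (2*X)*(X - 5/3) = (2*X)*(-5/3 + X) = 2*X*(-5/3 + X))
w(T)*((2*(-3))*(-5)) = ((⅔)*(-⅓)*(-5 + 3*(-⅓)))*((2*(-3))*(-5)) = ((⅔)*(-⅓)*(-5 - 1))*(-6*(-5)) = ((⅔)*(-⅓)*(-6))*30 = (4/3)*30 = 40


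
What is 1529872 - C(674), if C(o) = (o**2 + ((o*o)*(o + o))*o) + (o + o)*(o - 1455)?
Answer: -412731239968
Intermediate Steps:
C(o) = o**2 + 2*o**4 + 2*o*(-1455 + o) (C(o) = (o**2 + (o**2*(2*o))*o) + (2*o)*(-1455 + o) = (o**2 + (2*o**3)*o) + 2*o*(-1455 + o) = (o**2 + 2*o**4) + 2*o*(-1455 + o) = o**2 + 2*o**4 + 2*o*(-1455 + o))
1529872 - C(674) = 1529872 - 674*(-2910 + 2*674**3 + 3*674) = 1529872 - 674*(-2910 + 2*306182024 + 2022) = 1529872 - 674*(-2910 + 612364048 + 2022) = 1529872 - 674*612363160 = 1529872 - 1*412732769840 = 1529872 - 412732769840 = -412731239968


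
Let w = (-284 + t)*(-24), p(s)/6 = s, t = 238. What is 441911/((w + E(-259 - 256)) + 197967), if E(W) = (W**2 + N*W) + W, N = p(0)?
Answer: 441911/463781 ≈ 0.95284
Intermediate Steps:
p(s) = 6*s
N = 0 (N = 6*0 = 0)
E(W) = W + W**2 (E(W) = (W**2 + 0*W) + W = (W**2 + 0) + W = W**2 + W = W + W**2)
w = 1104 (w = (-284 + 238)*(-24) = -46*(-24) = 1104)
441911/((w + E(-259 - 256)) + 197967) = 441911/((1104 + (-259 - 256)*(1 + (-259 - 256))) + 197967) = 441911/((1104 - 515*(1 - 515)) + 197967) = 441911/((1104 - 515*(-514)) + 197967) = 441911/((1104 + 264710) + 197967) = 441911/(265814 + 197967) = 441911/463781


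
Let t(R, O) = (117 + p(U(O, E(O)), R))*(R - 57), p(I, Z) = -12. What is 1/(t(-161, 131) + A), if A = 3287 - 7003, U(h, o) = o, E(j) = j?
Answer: -1/26606 ≈ -3.7586e-5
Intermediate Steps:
t(R, O) = -5985 + 105*R (t(R, O) = (117 - 12)*(R - 57) = 105*(-57 + R) = -5985 + 105*R)
A = -3716
1/(t(-161, 131) + A) = 1/((-5985 + 105*(-161)) - 3716) = 1/((-5985 - 16905) - 3716) = 1/(-22890 - 3716) = 1/(-26606) = -1/26606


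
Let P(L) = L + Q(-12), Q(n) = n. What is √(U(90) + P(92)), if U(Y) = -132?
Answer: 2*I*√13 ≈ 7.2111*I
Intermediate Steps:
P(L) = -12 + L (P(L) = L - 12 = -12 + L)
√(U(90) + P(92)) = √(-132 + (-12 + 92)) = √(-132 + 80) = √(-52) = 2*I*√13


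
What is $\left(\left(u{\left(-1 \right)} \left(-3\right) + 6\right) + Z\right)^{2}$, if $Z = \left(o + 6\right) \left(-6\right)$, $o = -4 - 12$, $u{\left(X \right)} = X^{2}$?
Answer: $3969$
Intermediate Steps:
$o = -16$ ($o = -4 - 12 = -16$)
$Z = 60$ ($Z = \left(-16 + 6\right) \left(-6\right) = \left(-10\right) \left(-6\right) = 60$)
$\left(\left(u{\left(-1 \right)} \left(-3\right) + 6\right) + Z\right)^{2} = \left(\left(\left(-1\right)^{2} \left(-3\right) + 6\right) + 60\right)^{2} = \left(\left(1 \left(-3\right) + 6\right) + 60\right)^{2} = \left(\left(-3 + 6\right) + 60\right)^{2} = \left(3 + 60\right)^{2} = 63^{2} = 3969$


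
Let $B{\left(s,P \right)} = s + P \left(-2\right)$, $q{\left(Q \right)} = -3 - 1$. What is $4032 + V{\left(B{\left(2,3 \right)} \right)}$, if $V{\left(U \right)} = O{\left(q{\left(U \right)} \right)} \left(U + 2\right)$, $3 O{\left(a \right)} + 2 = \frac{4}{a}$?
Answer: $4034$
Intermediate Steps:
$q{\left(Q \right)} = -4$
$B{\left(s,P \right)} = s - 2 P$
$O{\left(a \right)} = - \frac{2}{3} + \frac{4}{3 a}$ ($O{\left(a \right)} = - \frac{2}{3} + \frac{4 \frac{1}{a}}{3} = - \frac{2}{3} + \frac{4}{3 a}$)
$V{\left(U \right)} = -2 - U$ ($V{\left(U \right)} = \frac{2 \left(2 - -4\right)}{3 \left(-4\right)} \left(U + 2\right) = \frac{2}{3} \left(- \frac{1}{4}\right) \left(2 + 4\right) \left(2 + U\right) = \frac{2}{3} \left(- \frac{1}{4}\right) 6 \left(2 + U\right) = - (2 + U) = -2 - U$)
$4032 + V{\left(B{\left(2,3 \right)} \right)} = 4032 - \left(4 - 6\right) = 4032 - -2 = 4032 + \left(-2 + 4\right) = 4032 + 2 = 4034$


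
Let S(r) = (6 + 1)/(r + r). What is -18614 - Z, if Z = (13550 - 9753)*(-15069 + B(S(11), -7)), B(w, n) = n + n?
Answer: 57251537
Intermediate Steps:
S(r) = 7/(2*r) (S(r) = 7/((2*r)) = 7*(1/(2*r)) = 7/(2*r))
B(w, n) = 2*n
Z = -57270151 (Z = (13550 - 9753)*(-15069 + 2*(-7)) = 3797*(-15069 - 14) = 3797*(-15083) = -57270151)
-18614 - Z = -18614 - 1*(-57270151) = -18614 + 57270151 = 57251537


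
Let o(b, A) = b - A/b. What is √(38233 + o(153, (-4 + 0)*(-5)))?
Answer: √99841646/51 ≈ 195.92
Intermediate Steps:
o(b, A) = b - A/b
√(38233 + o(153, (-4 + 0)*(-5))) = √(38233 + (153 - 1*(-4 + 0)*(-5)/153)) = √(38233 + (153 - 1*(-4*(-5))*1/153)) = √(38233 + (153 - 1*20*1/153)) = √(38233 + (153 - 20/153)) = √(38233 + 23389/153) = √(5873038/153) = √99841646/51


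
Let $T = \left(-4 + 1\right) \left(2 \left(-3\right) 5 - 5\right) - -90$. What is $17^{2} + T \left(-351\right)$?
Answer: $-68156$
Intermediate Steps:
$T = 195$ ($T = - 3 \left(\left(-6\right) 5 - 5\right) + 90 = - 3 \left(-30 - 5\right) + 90 = \left(-3\right) \left(-35\right) + 90 = 105 + 90 = 195$)
$17^{2} + T \left(-351\right) = 17^{2} + 195 \left(-351\right) = 289 - 68445 = -68156$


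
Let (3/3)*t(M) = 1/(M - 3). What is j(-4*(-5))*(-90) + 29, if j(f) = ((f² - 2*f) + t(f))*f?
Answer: -11017307/17 ≈ -6.4808e+5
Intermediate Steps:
t(M) = 1/(-3 + M) (t(M) = 1/(M - 3) = 1/(-3 + M))
j(f) = f*(f² + 1/(-3 + f) - 2*f) (j(f) = ((f² - 2*f) + 1/(-3 + f))*f = (f² + 1/(-3 + f) - 2*f)*f = f*(f² + 1/(-3 + f) - 2*f))
j(-4*(-5))*(-90) + 29 = ((-4*(-5))*(1 + (-4*(-5))*(-3 - 4*(-5))*(-2 - 4*(-5)))/(-3 - 4*(-5)))*(-90) + 29 = (20*(1 + 20*(-3 + 20)*(-2 + 20))/(-3 + 20))*(-90) + 29 = (20*(1 + 20*17*18)/17)*(-90) + 29 = (20*(1/17)*(1 + 6120))*(-90) + 29 = (20*(1/17)*6121)*(-90) + 29 = (122420/17)*(-90) + 29 = -11017800/17 + 29 = -11017307/17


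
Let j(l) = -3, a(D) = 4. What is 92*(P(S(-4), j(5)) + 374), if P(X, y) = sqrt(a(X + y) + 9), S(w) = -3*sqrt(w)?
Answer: 34408 + 92*sqrt(13) ≈ 34740.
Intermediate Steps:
P(X, y) = sqrt(13) (P(X, y) = sqrt(4 + 9) = sqrt(13))
92*(P(S(-4), j(5)) + 374) = 92*(sqrt(13) + 374) = 92*(374 + sqrt(13)) = 34408 + 92*sqrt(13)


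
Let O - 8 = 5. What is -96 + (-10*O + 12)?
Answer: -214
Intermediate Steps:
O = 13 (O = 8 + 5 = 13)
-96 + (-10*O + 12) = -96 + (-10*13 + 12) = -96 + (-130 + 12) = -96 - 118 = -214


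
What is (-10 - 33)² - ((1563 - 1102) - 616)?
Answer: 2004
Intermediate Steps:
(-10 - 33)² - ((1563 - 1102) - 616) = (-43)² - (461 - 616) = 1849 - 1*(-155) = 1849 + 155 = 2004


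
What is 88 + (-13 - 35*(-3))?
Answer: 180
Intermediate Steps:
88 + (-13 - 35*(-3)) = 88 + (-13 + 105) = 88 + 92 = 180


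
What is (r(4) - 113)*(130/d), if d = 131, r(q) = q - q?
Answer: -14690/131 ≈ -112.14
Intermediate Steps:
r(q) = 0
(r(4) - 113)*(130/d) = (0 - 113)*(130/131) = -14690/131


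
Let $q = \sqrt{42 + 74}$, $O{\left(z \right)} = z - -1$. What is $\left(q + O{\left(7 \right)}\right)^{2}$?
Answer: $180 + 32 \sqrt{29} \approx 352.33$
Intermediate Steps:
$O{\left(z \right)} = 1 + z$ ($O{\left(z \right)} = z + 1 = 1 + z$)
$q = 2 \sqrt{29}$ ($q = \sqrt{116} = 2 \sqrt{29} \approx 10.77$)
$\left(q + O{\left(7 \right)}\right)^{2} = \left(2 \sqrt{29} + \left(1 + 7\right)\right)^{2} = \left(2 \sqrt{29} + 8\right)^{2} = \left(8 + 2 \sqrt{29}\right)^{2}$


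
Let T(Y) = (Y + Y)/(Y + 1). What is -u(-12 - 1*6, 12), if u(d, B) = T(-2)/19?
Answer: -4/19 ≈ -0.21053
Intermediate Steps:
T(Y) = 2*Y/(1 + Y) (T(Y) = (2*Y)/(1 + Y) = 2*Y/(1 + Y))
u(d, B) = 4/19 (u(d, B) = (2*(-2)/(1 - 2))/19 = (2*(-2)/(-1))*(1/19) = (2*(-2)*(-1))*(1/19) = 4*(1/19) = 4/19)
-u(-12 - 1*6, 12) = -1*4/19 = -4/19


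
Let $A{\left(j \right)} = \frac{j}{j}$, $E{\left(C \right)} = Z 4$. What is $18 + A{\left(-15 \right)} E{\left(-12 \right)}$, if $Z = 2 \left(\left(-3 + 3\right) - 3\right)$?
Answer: $-6$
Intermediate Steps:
$Z = -6$ ($Z = 2 \left(0 - 3\right) = 2 \left(-3\right) = -6$)
$E{\left(C \right)} = -24$ ($E{\left(C \right)} = \left(-6\right) 4 = -24$)
$A{\left(j \right)} = 1$
$18 + A{\left(-15 \right)} E{\left(-12 \right)} = 18 + 1 \left(-24\right) = 18 - 24 = -6$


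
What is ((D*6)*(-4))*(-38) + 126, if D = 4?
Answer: 3774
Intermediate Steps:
((D*6)*(-4))*(-38) + 126 = ((4*6)*(-4))*(-38) + 126 = (24*(-4))*(-38) + 126 = -96*(-38) + 126 = 3648 + 126 = 3774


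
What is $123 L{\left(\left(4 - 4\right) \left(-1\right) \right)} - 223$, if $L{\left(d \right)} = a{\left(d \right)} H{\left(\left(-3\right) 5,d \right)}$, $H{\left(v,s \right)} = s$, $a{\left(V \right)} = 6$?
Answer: $-223$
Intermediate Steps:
$L{\left(d \right)} = 6 d$
$123 L{\left(\left(4 - 4\right) \left(-1\right) \right)} - 223 = 123 \cdot 6 \left(4 - 4\right) \left(-1\right) - 223 = 123 \cdot 6 \cdot 0 \left(-1\right) - 223 = 123 \cdot 6 \cdot 0 - 223 = 123 \cdot 0 - 223 = 0 - 223 = -223$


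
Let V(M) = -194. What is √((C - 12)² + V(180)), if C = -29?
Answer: √1487 ≈ 38.562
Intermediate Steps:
√((C - 12)² + V(180)) = √((-29 - 12)² - 194) = √((-41)² - 194) = √(1681 - 194) = √1487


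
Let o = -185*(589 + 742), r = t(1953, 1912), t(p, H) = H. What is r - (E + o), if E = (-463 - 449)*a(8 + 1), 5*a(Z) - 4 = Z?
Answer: 1252591/5 ≈ 2.5052e+5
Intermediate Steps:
a(Z) = ⅘ + Z/5
r = 1912
E = -11856/5 (E = (-463 - 449)*(⅘ + (8 + 1)/5) = -912*(⅘ + (⅕)*9) = -912*(⅘ + 9/5) = -912*13/5 = -11856/5 ≈ -2371.2)
o = -246235 (o = -185*1331 = -246235)
r - (E + o) = 1912 - (-11856/5 - 246235) = 1912 - 1*(-1243031/5) = 1912 + 1243031/5 = 1252591/5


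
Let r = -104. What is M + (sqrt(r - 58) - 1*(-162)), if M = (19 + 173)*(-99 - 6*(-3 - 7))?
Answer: -7326 + 9*I*sqrt(2) ≈ -7326.0 + 12.728*I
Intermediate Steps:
M = -7488 (M = 192*(-99 - 6*(-10)) = 192*(-99 + 60) = 192*(-39) = -7488)
M + (sqrt(r - 58) - 1*(-162)) = -7488 + (sqrt(-104 - 58) - 1*(-162)) = -7488 + (sqrt(-162) + 162) = -7488 + (9*I*sqrt(2) + 162) = -7488 + (162 + 9*I*sqrt(2)) = -7326 + 9*I*sqrt(2)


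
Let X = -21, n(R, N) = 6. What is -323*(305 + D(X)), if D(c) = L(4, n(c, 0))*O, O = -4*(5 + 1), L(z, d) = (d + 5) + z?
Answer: 17765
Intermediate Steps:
L(z, d) = 5 + d + z (L(z, d) = (5 + d) + z = 5 + d + z)
O = -24 (O = -4*6 = -24)
D(c) = -360 (D(c) = (5 + 6 + 4)*(-24) = 15*(-24) = -360)
-323*(305 + D(X)) = -323*(305 - 360) = -323*(-55) = 17765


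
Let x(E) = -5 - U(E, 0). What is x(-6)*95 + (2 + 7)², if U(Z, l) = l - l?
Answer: -394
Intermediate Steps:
U(Z, l) = 0
x(E) = -5 (x(E) = -5 - 1*0 = -5 + 0 = -5)
x(-6)*95 + (2 + 7)² = -5*95 + (2 + 7)² = -475 + 9² = -475 + 81 = -394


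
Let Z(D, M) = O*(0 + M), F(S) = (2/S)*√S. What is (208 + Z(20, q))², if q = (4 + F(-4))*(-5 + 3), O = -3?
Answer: 53788 - 2784*I ≈ 53788.0 - 2784.0*I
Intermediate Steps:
F(S) = 2/√S
q = -8 + 2*I (q = (4 + 2/√(-4))*(-5 + 3) = (4 + 2*(-I/2))*(-2) = (4 - I)*(-2) = -8 + 2*I ≈ -8.0 + 2.0*I)
Z(D, M) = -3*M (Z(D, M) = -3*(0 + M) = -3*M)
(208 + Z(20, q))² = (208 - 3*(-8 + 2*I))² = (208 + (24 - 6*I))² = (232 - 6*I)²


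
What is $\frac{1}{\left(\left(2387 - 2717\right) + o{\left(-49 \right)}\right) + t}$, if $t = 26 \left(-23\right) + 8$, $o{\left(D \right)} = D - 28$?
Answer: $- \frac{1}{997} \approx -0.001003$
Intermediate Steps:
$o{\left(D \right)} = -28 + D$
$t = -590$ ($t = -598 + 8 = -590$)
$\frac{1}{\left(\left(2387 - 2717\right) + o{\left(-49 \right)}\right) + t} = \frac{1}{\left(\left(2387 - 2717\right) - 77\right) - 590} = \frac{1}{\left(-330 - 77\right) - 590} = \frac{1}{-407 - 590} = \frac{1}{-997} = - \frac{1}{997}$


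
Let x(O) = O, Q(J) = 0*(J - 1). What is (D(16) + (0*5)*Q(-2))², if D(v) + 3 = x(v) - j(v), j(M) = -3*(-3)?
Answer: 16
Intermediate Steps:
Q(J) = 0 (Q(J) = 0*(-1 + J) = 0)
j(M) = 9
D(v) = -12 + v (D(v) = -3 + (v - 1*9) = -3 + (v - 9) = -3 + (-9 + v) = -12 + v)
(D(16) + (0*5)*Q(-2))² = ((-12 + 16) + (0*5)*0)² = (4 + 0*0)² = (4 + 0)² = 4² = 16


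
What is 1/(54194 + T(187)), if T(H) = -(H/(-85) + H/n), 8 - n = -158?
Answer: 830/44981911 ≈ 1.8452e-5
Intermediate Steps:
n = 166 (n = 8 - 1*(-158) = 8 + 158 = 166)
T(H) = 81*H/14110 (T(H) = -(H/(-85) + H/166) = -(H*(-1/85) + H*(1/166)) = -(-H/85 + H/166) = -(-81)*H/14110 = 81*H/14110)
1/(54194 + T(187)) = 1/(54194 + (81/14110)*187) = 1/(54194 + 891/830) = 1/(44981911/830) = 830/44981911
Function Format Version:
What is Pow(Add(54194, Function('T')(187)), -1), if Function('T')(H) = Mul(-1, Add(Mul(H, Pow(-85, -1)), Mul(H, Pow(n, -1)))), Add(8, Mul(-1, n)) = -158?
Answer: Rational(830, 44981911) ≈ 1.8452e-5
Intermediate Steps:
n = 166 (n = Add(8, Mul(-1, -158)) = Add(8, 158) = 166)
Function('T')(H) = Mul(Rational(81, 14110), H) (Function('T')(H) = Mul(-1, Add(Mul(H, Pow(-85, -1)), Mul(H, Pow(166, -1)))) = Mul(-1, Add(Mul(H, Rational(-1, 85)), Mul(H, Rational(1, 166)))) = Mul(-1, Add(Mul(Rational(-1, 85), H), Mul(Rational(1, 166), H))) = Mul(-1, Mul(Rational(-81, 14110), H)) = Mul(Rational(81, 14110), H))
Pow(Add(54194, Function('T')(187)), -1) = Pow(Add(54194, Mul(Rational(81, 14110), 187)), -1) = Pow(Add(54194, Rational(891, 830)), -1) = Pow(Rational(44981911, 830), -1) = Rational(830, 44981911)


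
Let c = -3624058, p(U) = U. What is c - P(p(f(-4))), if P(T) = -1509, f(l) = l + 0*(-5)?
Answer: -3622549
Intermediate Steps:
f(l) = l (f(l) = l + 0 = l)
c - P(p(f(-4))) = -3624058 - 1*(-1509) = -3624058 + 1509 = -3622549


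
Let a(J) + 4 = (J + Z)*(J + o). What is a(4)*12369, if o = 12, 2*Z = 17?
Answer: 2424324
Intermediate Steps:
Z = 17/2 (Z = (½)*17 = 17/2 ≈ 8.5000)
a(J) = -4 + (12 + J)*(17/2 + J) (a(J) = -4 + (J + 17/2)*(J + 12) = -4 + (17/2 + J)*(12 + J) = -4 + (12 + J)*(17/2 + J))
a(4)*12369 = (98 + 4² + (41/2)*4)*12369 = (98 + 16 + 82)*12369 = 196*12369 = 2424324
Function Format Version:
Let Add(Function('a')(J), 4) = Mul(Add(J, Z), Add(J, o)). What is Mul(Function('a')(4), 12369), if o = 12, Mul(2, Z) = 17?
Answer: 2424324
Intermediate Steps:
Z = Rational(17, 2) (Z = Mul(Rational(1, 2), 17) = Rational(17, 2) ≈ 8.5000)
Function('a')(J) = Add(-4, Mul(Add(12, J), Add(Rational(17, 2), J))) (Function('a')(J) = Add(-4, Mul(Add(J, Rational(17, 2)), Add(J, 12))) = Add(-4, Mul(Add(Rational(17, 2), J), Add(12, J))) = Add(-4, Mul(Add(12, J), Add(Rational(17, 2), J))))
Mul(Function('a')(4), 12369) = Mul(Add(98, Pow(4, 2), Mul(Rational(41, 2), 4)), 12369) = Mul(Add(98, 16, 82), 12369) = Mul(196, 12369) = 2424324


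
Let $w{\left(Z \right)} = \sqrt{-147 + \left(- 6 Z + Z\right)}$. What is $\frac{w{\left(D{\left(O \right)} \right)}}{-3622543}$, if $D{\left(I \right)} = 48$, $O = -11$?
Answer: $- \frac{3 i \sqrt{43}}{3622543} \approx - 5.4305 \cdot 10^{-6} i$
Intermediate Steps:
$w{\left(Z \right)} = \sqrt{-147 - 5 Z}$
$\frac{w{\left(D{\left(O \right)} \right)}}{-3622543} = \frac{\sqrt{-147 - 240}}{-3622543} = \sqrt{-147 - 240} \left(- \frac{1}{3622543}\right) = \sqrt{-387} \left(- \frac{1}{3622543}\right) = 3 i \sqrt{43} \left(- \frac{1}{3622543}\right) = - \frac{3 i \sqrt{43}}{3622543}$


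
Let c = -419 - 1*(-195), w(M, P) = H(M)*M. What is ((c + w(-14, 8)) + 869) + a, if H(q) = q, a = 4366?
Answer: 5207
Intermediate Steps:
w(M, P) = M**2 (w(M, P) = M*M = M**2)
c = -224 (c = -419 + 195 = -224)
((c + w(-14, 8)) + 869) + a = ((-224 + (-14)**2) + 869) + 4366 = ((-224 + 196) + 869) + 4366 = (-28 + 869) + 4366 = 841 + 4366 = 5207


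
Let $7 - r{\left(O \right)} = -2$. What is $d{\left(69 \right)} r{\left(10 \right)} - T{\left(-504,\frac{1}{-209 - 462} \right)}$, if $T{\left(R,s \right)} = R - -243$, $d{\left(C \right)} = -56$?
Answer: $-243$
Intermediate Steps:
$r{\left(O \right)} = 9$ ($r{\left(O \right)} = 7 - -2 = 7 + 2 = 9$)
$T{\left(R,s \right)} = 243 + R$ ($T{\left(R,s \right)} = R + 243 = 243 + R$)
$d{\left(69 \right)} r{\left(10 \right)} - T{\left(-504,\frac{1}{-209 - 462} \right)} = \left(-56\right) 9 - \left(243 - 504\right) = -504 - -261 = -504 + 261 = -243$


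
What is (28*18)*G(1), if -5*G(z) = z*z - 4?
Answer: 1512/5 ≈ 302.40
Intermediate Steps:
G(z) = ⅘ - z²/5 (G(z) = -(z*z - 4)/5 = -(z² - 4)/5 = -(-4 + z²)/5 = ⅘ - z²/5)
(28*18)*G(1) = (28*18)*(⅘ - ⅕*1²) = 504*(⅘ - ⅕*1) = 504*(⅘ - ⅕) = 504*(⅗) = 1512/5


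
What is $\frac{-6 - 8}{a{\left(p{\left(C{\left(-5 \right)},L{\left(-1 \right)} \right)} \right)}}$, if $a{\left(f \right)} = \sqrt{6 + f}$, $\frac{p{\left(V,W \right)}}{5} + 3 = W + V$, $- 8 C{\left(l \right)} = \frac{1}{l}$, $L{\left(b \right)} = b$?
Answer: $\frac{28 i \sqrt{222}}{111} \approx 3.7585 i$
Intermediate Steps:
$C{\left(l \right)} = - \frac{1}{8 l}$
$p{\left(V,W \right)} = -15 + 5 V + 5 W$ ($p{\left(V,W \right)} = -15 + 5 \left(W + V\right) = -15 + 5 \left(V + W\right) = -15 + \left(5 V + 5 W\right) = -15 + 5 V + 5 W$)
$\frac{-6 - 8}{a{\left(p{\left(C{\left(-5 \right)},L{\left(-1 \right)} \right)} \right)}} = \frac{-6 - 8}{\sqrt{6 + \left(-15 + 5 \left(- \frac{1}{8 \left(-5\right)}\right) + 5 \left(-1\right)\right)}} = \frac{1}{\sqrt{6 - \left(20 - \left(- \frac{5}{8}\right) \left(- \frac{1}{5}\right)\right)}} \left(-14\right) = \frac{1}{\sqrt{6 - \frac{159}{8}}} \left(-14\right) = \frac{1}{\sqrt{- \frac{111}{8}}} \left(-14\right) = \frac{1}{\frac{1}{4} i \sqrt{222}} \left(-14\right) = - \frac{2 i \sqrt{222}}{111} \left(-14\right) = \frac{28 i \sqrt{222}}{111}$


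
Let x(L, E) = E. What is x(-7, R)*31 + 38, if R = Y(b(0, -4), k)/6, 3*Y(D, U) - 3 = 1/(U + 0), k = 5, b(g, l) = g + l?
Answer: 1958/45 ≈ 43.511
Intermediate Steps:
Y(D, U) = 1 + 1/(3*U) (Y(D, U) = 1 + 1/(3*(U + 0)) = 1 + 1/(3*U))
R = 8/45 (R = ((⅓ + 5)/5)/6 = ((⅕)*(16/3))*(⅙) = (16/15)*(⅙) = 8/45 ≈ 0.17778)
x(-7, R)*31 + 38 = (8/45)*31 + 38 = 248/45 + 38 = 1958/45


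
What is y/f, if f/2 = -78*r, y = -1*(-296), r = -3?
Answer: 74/117 ≈ 0.63248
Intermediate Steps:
y = 296
f = 468 (f = 2*(-78*(-3)) = 2*234 = 468)
y/f = 296/468 = 296*(1/468) = 74/117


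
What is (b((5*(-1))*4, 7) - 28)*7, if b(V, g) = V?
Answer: -336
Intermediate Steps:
(b((5*(-1))*4, 7) - 28)*7 = ((5*(-1))*4 - 28)*7 = (-5*4 - 28)*7 = (-20 - 28)*7 = -48*7 = -336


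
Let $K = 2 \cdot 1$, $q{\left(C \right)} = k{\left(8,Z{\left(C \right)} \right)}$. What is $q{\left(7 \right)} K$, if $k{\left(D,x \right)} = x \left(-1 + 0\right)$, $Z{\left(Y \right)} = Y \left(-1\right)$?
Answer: $14$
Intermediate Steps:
$Z{\left(Y \right)} = - Y$
$k{\left(D,x \right)} = - x$ ($k{\left(D,x \right)} = x \left(-1\right) = - x$)
$q{\left(C \right)} = C$ ($q{\left(C \right)} = - \left(-1\right) C = C$)
$K = 2$
$q{\left(7 \right)} K = 7 \cdot 2 = 14$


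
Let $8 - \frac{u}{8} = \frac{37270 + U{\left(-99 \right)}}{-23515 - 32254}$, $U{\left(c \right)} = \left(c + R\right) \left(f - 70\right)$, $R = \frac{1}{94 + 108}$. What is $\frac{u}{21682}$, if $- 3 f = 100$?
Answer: $\frac{598305604}{183191293887} \approx 0.003266$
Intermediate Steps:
$R = \frac{1}{202} \approx 0.0049505$
$f = - \frac{100}{3}$ ($f = \left(- \frac{1}{3}\right) 100 = - \frac{100}{3} \approx -33.333$)
$U{\left(c \right)} = - \frac{155}{303} - \frac{310 c}{3}$ ($U{\left(c \right)} = \left(c + \frac{1}{202}\right) \left(- \frac{100}{3} - 70\right) = \left(\frac{1}{202} + c\right) \left(- \frac{310}{3}\right) = - \frac{155}{303} - \frac{310 c}{3}$)
$u = \frac{1196611208}{16898007}$ ($u = 64 - 8 \frac{37270 - - \frac{3099535}{303}}{-23515 - 32254} = 64 - 8 \frac{37270 + \left(- \frac{155}{303} + 10230\right)}{-55769} = 64 - 8 \left(37270 + \frac{3099535}{303}\right) \left(- \frac{1}{55769}\right) = 64 - 8 \cdot \frac{14392345}{303} \left(- \frac{1}{55769}\right) = 64 - - \frac{115138760}{16898007} = 64 + \frac{115138760}{16898007} = \frac{1196611208}{16898007} \approx 70.814$)
$\frac{u}{21682} = \frac{1196611208}{16898007 \cdot 21682} = \frac{1196611208}{16898007} \cdot \frac{1}{21682} = \frac{598305604}{183191293887}$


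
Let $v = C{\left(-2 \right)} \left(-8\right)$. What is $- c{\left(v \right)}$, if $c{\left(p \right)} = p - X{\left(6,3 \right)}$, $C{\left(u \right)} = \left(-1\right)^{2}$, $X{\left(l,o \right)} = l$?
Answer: $14$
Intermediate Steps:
$C{\left(u \right)} = 1$
$v = -8$ ($v = 1 \left(-8\right) = -8$)
$c{\left(p \right)} = -6 + p$ ($c{\left(p \right)} = p - 6 = -6 + p$)
$- c{\left(v \right)} = - (-6 - 8) = \left(-1\right) \left(-14\right) = 14$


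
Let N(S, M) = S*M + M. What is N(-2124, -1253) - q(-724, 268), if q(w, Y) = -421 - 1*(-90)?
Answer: 2660450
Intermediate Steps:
q(w, Y) = -331 (q(w, Y) = -421 + 90 = -331)
N(S, M) = M + M*S (N(S, M) = M*S + M = M + M*S)
N(-2124, -1253) - q(-724, 268) = -1253*(1 - 2124) - 1*(-331) = -1253*(-2123) + 331 = 2660119 + 331 = 2660450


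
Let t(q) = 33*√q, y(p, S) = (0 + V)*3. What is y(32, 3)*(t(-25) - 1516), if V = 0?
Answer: 0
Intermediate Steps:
y(p, S) = 0 (y(p, S) = (0 + 0)*3 = 0*3 = 0)
y(32, 3)*(t(-25) - 1516) = 0*(33*√(-25) - 1516) = 0*(33*(5*I) - 1516) = 0*(165*I - 1516) = 0*(-1516 + 165*I) = 0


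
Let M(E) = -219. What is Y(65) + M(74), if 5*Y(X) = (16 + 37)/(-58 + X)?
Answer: -7612/35 ≈ -217.49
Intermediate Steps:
Y(X) = 53/(5*(-58 + X)) (Y(X) = ((16 + 37)/(-58 + X))/5 = (53/(-58 + X))/5 = 53/(5*(-58 + X)))
Y(65) + M(74) = 53/(5*(-58 + 65)) - 219 = (53/5)/7 - 219 = (53/5)*(⅐) - 219 = 53/35 - 219 = -7612/35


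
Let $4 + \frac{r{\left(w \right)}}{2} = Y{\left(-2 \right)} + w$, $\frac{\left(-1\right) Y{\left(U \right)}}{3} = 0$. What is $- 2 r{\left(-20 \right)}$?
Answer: $96$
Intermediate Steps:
$Y{\left(U \right)} = 0$ ($Y{\left(U \right)} = \left(-3\right) 0 = 0$)
$r{\left(w \right)} = -8 + 2 w$ ($r{\left(w \right)} = -8 + 2 \left(0 + w\right) = -8 + 2 w$)
$- 2 r{\left(-20 \right)} = - 2 \left(-8 + 2 \left(-20\right)\right) = - 2 \left(-8 - 40\right) = \left(-2\right) \left(-48\right) = 96$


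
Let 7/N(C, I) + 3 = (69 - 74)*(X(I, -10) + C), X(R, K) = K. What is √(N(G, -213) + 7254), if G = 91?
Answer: 5*√12075270/204 ≈ 85.170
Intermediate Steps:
N(C, I) = 7/(47 - 5*C) (N(C, I) = 7/(-3 + (69 - 74)*(-10 + C)) = 7/(-3 - 5*(-10 + C)) = 7/(-3 + (50 - 5*C)) = 7/(47 - 5*C))
√(N(G, -213) + 7254) = √(-7/(-47 + 5*91) + 7254) = √(-7/(-47 + 455) + 7254) = √(-7/408 + 7254) = √(2959625/408) = 5*√12075270/204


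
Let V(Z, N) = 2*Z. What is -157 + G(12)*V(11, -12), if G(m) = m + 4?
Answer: 195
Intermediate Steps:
G(m) = 4 + m
-157 + G(12)*V(11, -12) = -157 + (4 + 12)*(2*11) = -157 + 16*22 = -157 + 352 = 195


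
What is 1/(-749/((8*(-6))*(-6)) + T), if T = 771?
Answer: 288/221299 ≈ 0.0013014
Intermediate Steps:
1/(-749/((8*(-6))*(-6)) + T) = 1/(-749/((8*(-6))*(-6)) + 771) = 1/(-749/((-48*(-6))) + 771) = 1/(-749/288 + 771) = 1/(221299/288) = 288/221299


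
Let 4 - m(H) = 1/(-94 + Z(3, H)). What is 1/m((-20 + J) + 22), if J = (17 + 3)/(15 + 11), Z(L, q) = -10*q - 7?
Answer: 1673/6705 ≈ 0.24952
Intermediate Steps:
Z(L, q) = -7 - 10*q
J = 10/13 (J = 20/26 = 20*(1/26) = 10/13 ≈ 0.76923)
m(H) = 4 - 1/(-101 - 10*H) (m(H) = 4 - 1/(-94 + (-7 - 10*H)) = 4 - 1/(-101 - 10*H))
1/m((-20 + J) + 22) = 1/(5*(81 + 8*((-20 + 10/13) + 22))/(101 + 10*((-20 + 10/13) + 22))) = 1/(5*(81 + 8*(-250/13 + 22))/(101 + 10*(-250/13 + 22))) = 1/(5*(81 + 8*(36/13))/(101 + 10*(36/13))) = 1/(5*(81 + 288/13)/(101 + 360/13)) = 1/(5*(1341/13)/(1673/13)) = 1/(5*(13/1673)*(1341/13)) = 1/(6705/1673) = 1673/6705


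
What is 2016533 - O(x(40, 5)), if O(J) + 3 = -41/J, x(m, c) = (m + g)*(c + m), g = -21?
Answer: 1724138321/855 ≈ 2.0165e+6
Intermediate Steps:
x(m, c) = (-21 + m)*(c + m) (x(m, c) = (m - 21)*(c + m) = (-21 + m)*(c + m))
O(J) = -3 - 41/J
2016533 - O(x(40, 5)) = 2016533 - (-3 - 41/(40² - 21*5 - 21*40 + 5*40)) = 2016533 - (-3 - 41/(1600 - 105 - 840 + 200)) = 2016533 - (-3 - 41/855) = 2016533 - 1*(-2606/855) = 2016533 + 2606/855 = 1724138321/855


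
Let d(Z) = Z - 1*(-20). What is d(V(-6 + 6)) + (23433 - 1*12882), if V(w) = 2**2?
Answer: 10575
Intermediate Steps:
V(w) = 4
d(Z) = 20 + Z (d(Z) = Z + 20 = 20 + Z)
d(V(-6 + 6)) + (23433 - 1*12882) = (20 + 4) + (23433 - 1*12882) = 24 + (23433 - 12882) = 24 + 10551 = 10575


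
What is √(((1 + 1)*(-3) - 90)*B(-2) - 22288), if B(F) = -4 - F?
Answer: 4*I*√1381 ≈ 148.65*I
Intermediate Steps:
√(((1 + 1)*(-3) - 90)*B(-2) - 22288) = √(((1 + 1)*(-3) - 90)*(-4 - 1*(-2)) - 22288) = √((2*(-3) - 90)*(-4 + 2) - 22288) = √((-6 - 90)*(-2) - 22288) = √(-96*(-2) - 22288) = √(192 - 22288) = √(-22096) = 4*I*√1381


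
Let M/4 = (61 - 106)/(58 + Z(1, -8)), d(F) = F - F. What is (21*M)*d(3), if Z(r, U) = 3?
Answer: 0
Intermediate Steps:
d(F) = 0
M = -180/61 (M = 4*((61 - 106)/(58 + 3)) = 4*(-45/61) = -180/61 ≈ -2.9508)
(21*M)*d(3) = (21*(-180/61))*0 = -3780/61*0 = 0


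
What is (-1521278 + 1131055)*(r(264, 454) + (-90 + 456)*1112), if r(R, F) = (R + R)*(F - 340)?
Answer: -182305942032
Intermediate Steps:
r(R, F) = 2*R*(-340 + F) (r(R, F) = (2*R)*(-340 + F) = 2*R*(-340 + F))
(-1521278 + 1131055)*(r(264, 454) + (-90 + 456)*1112) = (-1521278 + 1131055)*(2*264*(-340 + 454) + (-90 + 456)*1112) = -390223*(2*264*114 + 366*1112) = -390223*(60192 + 406992) = -390223*467184 = -182305942032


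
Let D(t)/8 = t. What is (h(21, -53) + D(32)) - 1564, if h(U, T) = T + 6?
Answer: -1355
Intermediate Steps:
D(t) = 8*t
h(U, T) = 6 + T
(h(21, -53) + D(32)) - 1564 = ((6 - 53) + 8*32) - 1564 = (-47 + 256) - 1564 = 209 - 1564 = -1355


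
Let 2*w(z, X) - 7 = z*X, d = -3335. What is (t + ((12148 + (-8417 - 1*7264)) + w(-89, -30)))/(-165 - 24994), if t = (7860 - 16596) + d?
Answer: 28531/50318 ≈ 0.56701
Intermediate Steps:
w(z, X) = 7/2 + X*z/2 (w(z, X) = 7/2 + (z*X)/2 = 7/2 + (X*z)/2 = 7/2 + X*z/2)
t = -12071 (t = (7860 - 16596) - 3335 = -8736 - 3335 = -12071)
(t + ((12148 + (-8417 - 1*7264)) + w(-89, -30)))/(-165 - 24994) = (-12071 + ((12148 + (-8417 - 1*7264)) + (7/2 + (1/2)*(-30)*(-89))))/(-165 - 24994) = (-12071 + ((12148 + (-8417 - 7264)) + (7/2 + 1335)))/(-25159) = (-12071 + ((12148 - 15681) + 2677/2))*(-1/25159) = (-12071 + (-3533 + 2677/2))*(-1/25159) = (-12071 - 4389/2)*(-1/25159) = -28531/2*(-1/25159) = 28531/50318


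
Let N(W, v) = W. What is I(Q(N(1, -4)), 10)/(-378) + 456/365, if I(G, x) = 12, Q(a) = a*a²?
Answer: 27998/22995 ≈ 1.2176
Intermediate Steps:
Q(a) = a³
I(Q(N(1, -4)), 10)/(-378) + 456/365 = 12/(-378) + 456/365 = 12*(-1/378) + 456*(1/365) = -2/63 + 456/365 = 27998/22995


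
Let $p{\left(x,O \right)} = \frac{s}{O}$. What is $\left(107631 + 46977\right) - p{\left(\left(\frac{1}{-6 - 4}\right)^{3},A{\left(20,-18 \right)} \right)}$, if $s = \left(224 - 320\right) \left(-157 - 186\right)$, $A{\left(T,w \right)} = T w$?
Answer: $\frac{2320492}{15} \approx 1.547 \cdot 10^{5}$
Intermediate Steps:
$s = 32928$ ($s = \left(-96\right) \left(-343\right) = 32928$)
$p{\left(x,O \right)} = \frac{32928}{O}$
$\left(107631 + 46977\right) - p{\left(\left(\frac{1}{-6 - 4}\right)^{3},A{\left(20,-18 \right)} \right)} = \left(107631 + 46977\right) - \frac{32928}{20 \left(-18\right)} = 154608 - \frac{32928}{-360} = 154608 - 32928 \left(- \frac{1}{360}\right) = 154608 - - \frac{1372}{15} = 154608 + \frac{1372}{15} = \frac{2320492}{15}$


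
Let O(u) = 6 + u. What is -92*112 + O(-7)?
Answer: -10305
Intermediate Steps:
-92*112 + O(-7) = -92*112 + (6 - 7) = -10304 - 1 = -10305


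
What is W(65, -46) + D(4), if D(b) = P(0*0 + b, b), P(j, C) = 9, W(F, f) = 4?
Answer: 13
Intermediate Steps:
D(b) = 9
W(65, -46) + D(4) = 4 + 9 = 13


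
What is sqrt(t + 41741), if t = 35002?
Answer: 3*sqrt(8527) ≈ 277.03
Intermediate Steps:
sqrt(t + 41741) = sqrt(35002 + 41741) = sqrt(76743) = 3*sqrt(8527)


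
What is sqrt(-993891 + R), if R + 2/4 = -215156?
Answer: I*sqrt(4836190)/2 ≈ 1099.6*I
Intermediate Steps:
R = -430313/2 (R = -1/2 - 215156 = -430313/2 ≈ -2.1516e+5)
sqrt(-993891 + R) = sqrt(-993891 - 430313/2) = sqrt(-2418095/2) = I*sqrt(4836190)/2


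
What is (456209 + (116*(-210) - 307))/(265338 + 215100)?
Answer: 215771/240219 ≈ 0.89823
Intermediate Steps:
(456209 + (116*(-210) - 307))/(265338 + 215100) = (456209 + (-24360 - 307))/480438 = (456209 - 24667)*(1/480438) = 431542*(1/480438) = 215771/240219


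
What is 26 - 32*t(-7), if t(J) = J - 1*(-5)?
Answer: 90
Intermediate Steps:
t(J) = 5 + J (t(J) = J + 5 = 5 + J)
26 - 32*t(-7) = 26 - 32*(5 - 7) = 26 - 32*(-2) = 26 + 64 = 90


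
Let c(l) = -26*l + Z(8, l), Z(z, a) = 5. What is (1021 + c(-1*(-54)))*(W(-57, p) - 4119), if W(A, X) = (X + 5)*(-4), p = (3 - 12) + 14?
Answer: 1572102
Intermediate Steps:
p = 5 (p = -9 + 14 = 5)
W(A, X) = -20 - 4*X (W(A, X) = (5 + X)*(-4) = -20 - 4*X)
c(l) = 5 - 26*l (c(l) = -26*l + 5 = 5 - 26*l)
(1021 + c(-1*(-54)))*(W(-57, p) - 4119) = (1021 + (5 - (-26)*(-54)))*((-20 - 4*5) - 4119) = (1021 + (5 - 26*54))*((-20 - 20) - 4119) = (1021 + (5 - 1404))*(-40 - 4119) = (1021 - 1399)*(-4159) = -378*(-4159) = 1572102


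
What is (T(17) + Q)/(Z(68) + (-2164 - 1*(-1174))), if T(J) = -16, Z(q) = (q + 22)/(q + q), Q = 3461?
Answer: -3604/1035 ≈ -3.4821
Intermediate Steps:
Z(q) = (22 + q)/(2*q) (Z(q) = (22 + q)/((2*q)) = (22 + q)*(1/(2*q)) = (22 + q)/(2*q))
(T(17) + Q)/(Z(68) + (-2164 - 1*(-1174))) = (-16 + 3461)/((½)*(22 + 68)/68 + (-2164 - 1*(-1174))) = 3445/((½)*(1/68)*90 + (-2164 + 1174)) = 3445/(45/68 - 990) = 3445/(-67275/68) = 3445*(-68/67275) = -3604/1035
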